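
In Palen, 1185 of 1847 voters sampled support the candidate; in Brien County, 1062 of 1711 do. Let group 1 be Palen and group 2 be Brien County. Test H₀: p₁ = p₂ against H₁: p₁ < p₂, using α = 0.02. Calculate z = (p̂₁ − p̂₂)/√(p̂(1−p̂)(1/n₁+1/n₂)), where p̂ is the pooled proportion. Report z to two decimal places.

z = 1.29

p̂₁ = 1185/1847 = 0.6416, p̂₂ = 1062/1711 = 0.6207.
Pooled p̂ = (1185+1062)/(1847+1711) = 2247/3558 = 0.6315.
SE = √(p̂(1−p̂)(1/n₁+1/n₂)) = √(0.6315·0.3685·0.00112587) = √(0.000261989) = 0.0162.
z = (0.6416 − 0.6207)/0.0162 = 0.0209/0.0162 = 1.29.
p-value = P(Z < 1.291) ≈ 0.9016. With α = 0.02, fail to reject H₀.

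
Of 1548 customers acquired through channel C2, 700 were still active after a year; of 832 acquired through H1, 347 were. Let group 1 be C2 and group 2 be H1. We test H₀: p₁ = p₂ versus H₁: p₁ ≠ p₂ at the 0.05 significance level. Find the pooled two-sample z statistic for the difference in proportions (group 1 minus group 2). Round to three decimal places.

z = 1.646

p̂₁ = 700/1548 = 0.45220, p̂₂ = 347/832 = 0.41707.
Pooled p̂ = (700+347)/(1548+832) = 1047/2380 = 0.43992.
SE = √(p̂(1−p̂)(1/n₁+1/n₂)) = √(0.43992·0.56008·0.00184792) = √(0.000455308) = 0.02134.
z = (0.45220 − 0.41707)/0.02134 = 0.03513/0.02134 = 1.646.
p-value = 2·P(Z > 1.646) ≈ 0.0997, so at α = 0.05 we fail to reject H₀.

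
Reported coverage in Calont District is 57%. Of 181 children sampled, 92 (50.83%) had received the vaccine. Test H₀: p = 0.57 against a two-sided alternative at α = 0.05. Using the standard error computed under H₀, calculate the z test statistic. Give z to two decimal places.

p̂ = 92/181 = 0.5083.
Standard error under H₀: √(0.57×0.43/181) = 0.0368.
z = (0.5083 − 0.57)/0.0368 = -0.0617/0.0368 = -1.68.
Two-sided p-value ≈ 2·Φ(−1.677) = 0.0935. With α = 0.05, fail to reject H₀.

z = -1.68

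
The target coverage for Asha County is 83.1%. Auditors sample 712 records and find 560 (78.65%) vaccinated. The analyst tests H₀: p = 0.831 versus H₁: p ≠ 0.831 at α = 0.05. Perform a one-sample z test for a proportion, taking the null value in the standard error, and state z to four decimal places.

p̂ = 560/712 = 0.7865169.
SE = √(p₀(1−p₀)/n) = √(0.14044/712) = 0.0140444.
z = (0.7865169 − 0.831)/0.0140444 = -0.0444831/0.0140444 = -3.1673.
Two-sided p-value ≈ 2·Φ(−3.167) = 0.0015. With α = 0.05, reject H₀.

z = -3.1673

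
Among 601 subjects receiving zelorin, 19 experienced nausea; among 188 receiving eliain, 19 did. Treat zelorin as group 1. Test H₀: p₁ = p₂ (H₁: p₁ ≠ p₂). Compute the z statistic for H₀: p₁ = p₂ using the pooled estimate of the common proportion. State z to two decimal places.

z = -3.88

p̂₁ = 19/601 ≈ 0.0316, p̂₂ = 19/188 ≈ 0.1011.
Pooled p̂ = (19+19)/(601+188) = 38/789 = 0.0482.
SE = √(p̂(1−p̂)(1/n₁+1/n₂)) = √(0.0482·0.9518·0.00698304) = √(0.000320121) = 0.0179.
z = (0.0316 − 0.1011)/0.0179 = -0.0695/0.0179 = -3.88.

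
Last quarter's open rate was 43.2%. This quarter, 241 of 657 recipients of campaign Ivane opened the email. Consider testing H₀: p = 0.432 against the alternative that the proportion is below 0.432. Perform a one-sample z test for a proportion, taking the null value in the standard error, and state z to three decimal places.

p̂ = 241/657 ≈ 0.366819.
Under H₀, SE = √(0.432·0.568/657) = √(0.000373479) = 0.019326.
z = (0.366819 − 0.432)/0.019326 = -0.065181/0.019326 = -3.373.

z = -3.373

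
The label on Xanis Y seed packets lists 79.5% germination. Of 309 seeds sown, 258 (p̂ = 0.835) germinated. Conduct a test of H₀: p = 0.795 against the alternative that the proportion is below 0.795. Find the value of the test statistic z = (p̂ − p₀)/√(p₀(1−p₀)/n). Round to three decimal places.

p̂ = 258/309 = 0.834951.
SE = √(p₀(1−p₀)/n) = √(0.16297/309) = 0.022966.
z = (0.834951 − 0.795)/0.022966 = 0.039951/0.022966 = 1.740.
p-value = P(Z < 1.740) ≈ 0.9590.

z = 1.740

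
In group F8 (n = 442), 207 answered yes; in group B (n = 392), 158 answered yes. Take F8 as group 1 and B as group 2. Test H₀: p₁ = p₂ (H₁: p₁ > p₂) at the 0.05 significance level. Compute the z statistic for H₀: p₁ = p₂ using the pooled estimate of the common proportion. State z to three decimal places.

p̂₁ = 207/442 = 0.46833, p̂₂ = 158/392 = 0.40306.
Pooled p̂ = (207+158)/(442+392) = 365/834 = 0.43765.
SE = √(p̂(1−p̂)(1/n₁+1/n₂)) = √(0.43765·0.56235·0.00481346) = √(0.00118465) = 0.03442.
z = (0.46833 − 0.40306)/0.03442 = 0.06527/0.03442 = 1.896.
p-value = P(Z > 1.896) ≈ 0.0290; since p < α = 0.05, reject H₀.

z = 1.896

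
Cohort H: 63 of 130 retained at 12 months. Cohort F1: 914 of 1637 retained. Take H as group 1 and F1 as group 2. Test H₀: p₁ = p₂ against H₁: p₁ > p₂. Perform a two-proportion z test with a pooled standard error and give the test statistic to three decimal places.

p̂₁ = 63/130 = 0.48462, p̂₂ = 914/1637 = 0.55834.
Pooled p̂ = (63+914)/(130+1637) = 977/1767 = 0.55291.
SE = √(p̂(1−p̂)(1/n₁+1/n₂)) = √(0.55291·0.44709·0.00830318) = √(0.00205255) = 0.04531.
z = (0.48462 − 0.55834)/0.04531 = -0.07372/0.04531 = -1.627.

z = -1.627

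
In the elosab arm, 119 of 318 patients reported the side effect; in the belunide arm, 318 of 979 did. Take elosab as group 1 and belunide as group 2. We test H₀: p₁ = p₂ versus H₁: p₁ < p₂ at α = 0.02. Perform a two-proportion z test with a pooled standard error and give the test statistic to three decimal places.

p̂₁ = 119/318 = 0.37421, p̂₂ = 318/979 = 0.32482.
Pooled p̂ = (119+318)/(318+979) = 437/1297 = 0.33693.
SE = √(0.223409 × 0.0041661) = 0.03051.
z = (0.37421 − 0.32482)/0.03051 = 0.04939/0.03051 = 1.619.
p-value = P(Z < 1.619) ≈ 0.9473; since p > α = 0.02, fail to reject H₀.

z = 1.619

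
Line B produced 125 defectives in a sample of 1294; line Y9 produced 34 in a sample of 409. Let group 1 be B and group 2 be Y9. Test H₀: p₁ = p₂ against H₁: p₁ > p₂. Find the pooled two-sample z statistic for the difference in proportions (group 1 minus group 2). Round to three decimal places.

z = 0.816

p̂₁ = 125/1294 ≈ 0.09660, p̂₂ = 34/409 ≈ 0.08313.
Pooled p̂ = (125+34)/(1294+409) = 159/1703 = 0.09336.
SE = √(0.0846477 × 0.00321779) = 0.01650.
z = (0.09660 − 0.08313)/0.01650 = 0.01347/0.01650 = 0.816.
p-value = P(Z > 0.816) ≈ 0.2072.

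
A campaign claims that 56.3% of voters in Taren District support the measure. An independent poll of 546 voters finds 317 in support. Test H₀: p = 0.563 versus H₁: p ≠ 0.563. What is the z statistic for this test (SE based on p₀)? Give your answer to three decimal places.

z = 0.828

p̂ = 317/546 = 0.580586.
Standard error under H₀: √(0.563×0.437/546) = 0.021227.
z = (0.580586 − 0.563)/0.021227 = 0.017586/0.021227 = 0.828.
p-value = 2·P(Z > 0.828) ≈ 0.4074.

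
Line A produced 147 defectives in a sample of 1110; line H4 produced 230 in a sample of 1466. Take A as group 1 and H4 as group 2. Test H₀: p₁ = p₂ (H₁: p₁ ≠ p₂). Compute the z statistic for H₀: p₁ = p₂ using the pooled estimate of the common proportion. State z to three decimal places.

z = -1.739

p̂₁ = 147/1110 = 0.132432, p̂₂ = 230/1466 = 0.156889.
Pooled p̂ = (147+230)/(1110+1466) = 377/2576 = 0.146351.
SE = √(p̂(1−p̂)(1/n₁+1/n₂)) = √(0.146351·0.853649·0.00158303) = √(0.000197772) = 0.014063.
z = (0.132432 − 0.156889)/0.014063 = -0.024457/0.014063 = -1.739.
p-value = 2·P(Z > 1.739) ≈ 0.0820.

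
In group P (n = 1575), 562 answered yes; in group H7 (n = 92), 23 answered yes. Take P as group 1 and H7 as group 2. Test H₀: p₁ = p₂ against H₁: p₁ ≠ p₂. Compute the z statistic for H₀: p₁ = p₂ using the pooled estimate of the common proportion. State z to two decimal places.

p̂₁ = 562/1575 = 0.3568, p̂₂ = 23/92 = 0.2500.
Pooled p̂ = (562+23)/(1575+92) = 585/1667 = 0.3509.
SE = √(p̂(1−p̂)(1/n₁+1/n₂)) = √(0.3509·0.6491·0.0115045) = √(0.00262047) = 0.0512.
z = (0.3568 − 0.2500)/0.0512 = 0.1068/0.0512 = 2.09.
p-value = 2·P(Z > 2.087) ≈ 0.0369.

z = 2.09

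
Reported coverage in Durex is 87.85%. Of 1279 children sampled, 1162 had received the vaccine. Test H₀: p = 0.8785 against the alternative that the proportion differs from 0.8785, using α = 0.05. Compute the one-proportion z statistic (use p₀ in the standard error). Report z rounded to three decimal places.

p̂ = 1162/1279 = 0.908522.
Under H₀, SE = √(0.8785·0.1215/1279) = √(8.34541e-05) = 0.009135.
z = (0.908522 − 0.8785)/0.009135 = 0.030022/0.009135 = 3.286.
Two-sided p-value ≈ 2·Φ(−3.286) = 0.0010; since p < α = 0.05, reject H₀.

z = 3.286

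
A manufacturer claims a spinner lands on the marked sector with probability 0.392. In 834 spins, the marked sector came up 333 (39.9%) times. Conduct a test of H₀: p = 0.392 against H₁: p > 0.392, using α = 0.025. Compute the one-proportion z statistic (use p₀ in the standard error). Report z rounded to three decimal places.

p̂ = 333/834 = 0.39928.
SE = √(p₀(1−p₀)/n) = √(0.23834/834) = 0.01690.
z = (0.39928 − 0.392)/0.01690 = 0.00728/0.01690 = 0.431.
p-value = P(Z > 0.431) ≈ 0.3334, so at α = 0.025 we fail to reject H₀.

z = 0.431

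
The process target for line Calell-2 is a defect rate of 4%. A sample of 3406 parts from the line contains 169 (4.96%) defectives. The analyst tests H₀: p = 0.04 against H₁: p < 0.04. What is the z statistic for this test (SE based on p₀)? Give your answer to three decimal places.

p̂ = 169/3406 = 0.0496183.
SE = √(p₀(1−p₀)/n) = √(0.0384/3406) = 0.0033577.
z = (0.0496183 − 0.04)/0.0033577 = 0.0096183/0.0033577 = 2.865.
p-value = P(Z < 2.865) ≈ 0.9979.

z = 2.865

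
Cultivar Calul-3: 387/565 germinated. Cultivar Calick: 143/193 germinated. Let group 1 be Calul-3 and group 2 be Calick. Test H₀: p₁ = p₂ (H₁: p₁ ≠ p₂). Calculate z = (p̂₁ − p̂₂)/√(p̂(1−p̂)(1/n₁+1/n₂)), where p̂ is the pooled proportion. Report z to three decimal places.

z = -1.464

p̂₁ = 387/565 ≈ 0.68496, p̂₂ = 143/193 ≈ 0.74093.
Pooled p̂ = (387+143)/(565+193) = 530/758 = 0.69921.
SE = √(0.210316 × 0.00695126) = 0.03824.
z = (0.68496 − 0.74093)/0.03824 = -0.05597/0.03824 = -1.464.
p-value = 2·P(Z > 1.464) ≈ 0.1432.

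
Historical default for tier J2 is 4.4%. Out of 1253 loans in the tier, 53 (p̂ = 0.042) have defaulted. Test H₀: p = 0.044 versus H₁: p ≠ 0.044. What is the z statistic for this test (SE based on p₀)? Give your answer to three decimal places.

p̂ = 53/1253 ≈ 0.04230.
SE = √(p₀(1−p₀)/n) = √(0.042064/1253) = 0.00579.
z = (0.04230 − 0.044)/0.00579 = -0.00170/0.00579 = -0.294.

z = -0.294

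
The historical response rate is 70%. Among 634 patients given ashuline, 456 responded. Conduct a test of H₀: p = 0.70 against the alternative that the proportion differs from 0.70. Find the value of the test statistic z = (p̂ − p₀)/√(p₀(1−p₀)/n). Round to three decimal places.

p̂ = 456/634 ≈ 0.71924.
Under H₀, SE = √(0.7·0.3/634) = √(0.00033123) = 0.01820.
z = (0.71924 − 0.7)/0.01820 = 0.01924/0.01820 = 1.057.

z = 1.057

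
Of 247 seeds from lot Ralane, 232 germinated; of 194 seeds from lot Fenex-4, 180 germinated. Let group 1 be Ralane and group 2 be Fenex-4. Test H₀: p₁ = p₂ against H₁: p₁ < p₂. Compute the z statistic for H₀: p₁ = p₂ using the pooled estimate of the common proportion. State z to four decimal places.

z = 0.4810

p̂₁ = 232/247 ≈ 0.9392713, p̂₂ = 180/194 ≈ 0.9278351.
Pooled p̂ = (232+180)/(247+194) = 412/441 = 0.9342404.
SE = √(0.0614353 × 0.00920322) = 0.0237782.
z = (0.9392713 − 0.9278351)/0.0237782 = 0.0114362/0.0237782 = 0.4810.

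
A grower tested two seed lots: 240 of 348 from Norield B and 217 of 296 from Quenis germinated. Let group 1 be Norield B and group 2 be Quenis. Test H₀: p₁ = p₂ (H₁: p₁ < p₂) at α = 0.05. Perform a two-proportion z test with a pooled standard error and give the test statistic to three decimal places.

p̂₁ = 240/348 ≈ 0.68966, p̂₂ = 217/296 ≈ 0.73311.
Pooled p̂ = (240+217)/(348+296) = 457/644 = 0.70963.
SE = √(0.206056 × 0.00625194) = 0.03589.
z = (0.68966 − 0.73311)/0.03589 = -0.04345/0.03589 = -1.211.
p-value = P(Z < -1.211) ≈ 0.1130, so at α = 0.05 we fail to reject H₀.

z = -1.211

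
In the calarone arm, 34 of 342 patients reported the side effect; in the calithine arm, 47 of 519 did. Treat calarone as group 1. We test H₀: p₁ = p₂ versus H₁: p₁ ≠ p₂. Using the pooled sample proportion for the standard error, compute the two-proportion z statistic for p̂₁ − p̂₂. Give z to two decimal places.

z = 0.44

p̂₁ = 34/342 = 0.09942, p̂₂ = 47/519 = 0.09056.
Pooled p̂ = (34+47)/(342+519) = 81/861 = 0.09408.
SE = √(p̂(1−p̂)(1/n₁+1/n₂)) = √(0.09408·0.90592·0.00485076) = √(0.000413412) = 0.02033.
z = (0.09942 − 0.09056)/0.02033 = 0.00886/0.02033 = 0.44.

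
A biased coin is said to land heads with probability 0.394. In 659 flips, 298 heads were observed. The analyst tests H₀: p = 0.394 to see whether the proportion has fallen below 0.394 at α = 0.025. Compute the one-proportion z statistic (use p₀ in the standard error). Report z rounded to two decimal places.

z = 3.06

p̂ = 298/659 = 0.4522.
Under H₀, SE = √(0.394·0.606/659) = √(0.000362313) = 0.0190.
z = (0.4522 − 0.394)/0.0190 = 0.0582/0.0190 = 3.06.
p-value = P(Z < 3.058) ≈ 0.9989. With α = 0.025, fail to reject H₀.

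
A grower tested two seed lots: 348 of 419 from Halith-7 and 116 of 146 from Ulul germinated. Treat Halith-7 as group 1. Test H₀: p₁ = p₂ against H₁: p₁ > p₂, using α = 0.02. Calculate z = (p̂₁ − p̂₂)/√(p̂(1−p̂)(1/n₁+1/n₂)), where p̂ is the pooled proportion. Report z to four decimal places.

p̂₁ = 348/419 = 0.830549, p̂₂ = 116/146 = 0.794521.
Pooled p̂ = (348+116)/(419+146) = 464/565 = 0.821239.
SE = √(0.146806 × 0.00923595) = 0.036822.
z = (0.830549 − 0.794521)/0.036822 = 0.036028/0.036822 = 0.9784.
p-value = P(Z > 0.978) ≈ 0.1639. With α = 0.02, fail to reject H₀.

z = 0.9784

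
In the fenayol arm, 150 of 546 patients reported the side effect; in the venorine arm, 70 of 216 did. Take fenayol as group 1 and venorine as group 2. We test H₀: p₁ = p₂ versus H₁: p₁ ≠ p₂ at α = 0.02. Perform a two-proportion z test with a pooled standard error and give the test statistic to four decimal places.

z = -1.3548

p̂₁ = 150/546 = 0.274725, p̂₂ = 70/216 = 0.324074.
Pooled p̂ = (150+70)/(546+216) = 220/762 = 0.288714.
SE = √(0.205358 × 0.00646113) = 0.036426.
z = (0.274725 − 0.324074)/0.036426 = -0.049349/0.036426 = -1.3548.
p-value = 2·P(Z > 1.355) ≈ 0.1755, so at α = 0.02 we fail to reject H₀.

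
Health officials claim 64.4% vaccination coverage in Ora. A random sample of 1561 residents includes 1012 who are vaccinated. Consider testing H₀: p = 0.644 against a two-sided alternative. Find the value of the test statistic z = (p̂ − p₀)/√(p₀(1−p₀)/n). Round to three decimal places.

p̂ = 1012/1561 = 0.64830.
Standard error under H₀: √(0.644×0.356/1561) = 0.01212.
z = (0.64830 − 0.644)/0.01212 = 0.00430/0.01212 = 0.355.
p-value = 2·P(Z > 0.355) ≈ 0.7226.

z = 0.355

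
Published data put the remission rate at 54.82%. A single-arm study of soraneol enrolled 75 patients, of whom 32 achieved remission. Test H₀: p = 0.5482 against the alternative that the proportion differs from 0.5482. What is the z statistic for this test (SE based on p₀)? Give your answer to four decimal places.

p̂ = 32/75 = 0.426667.
Standard error under H₀: √(0.5482×0.4518/75) = 0.057466.
z = (0.426667 − 0.5482)/0.057466 = -0.121533/0.057466 = -2.1149.
p-value = 2·P(Z > 2.115) ≈ 0.0344.

z = -2.1149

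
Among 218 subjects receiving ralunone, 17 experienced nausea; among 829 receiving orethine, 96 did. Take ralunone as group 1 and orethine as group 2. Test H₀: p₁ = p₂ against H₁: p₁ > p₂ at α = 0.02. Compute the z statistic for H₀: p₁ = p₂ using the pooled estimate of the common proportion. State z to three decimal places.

p̂₁ = 17/218 ≈ 0.07798, p̂₂ = 96/829 ≈ 0.11580.
Pooled p̂ = (17+96)/(218+829) = 113/1047 = 0.10793.
SE = √(p̂(1−p̂)(1/n₁+1/n₂)) = √(0.10793·0.89207·0.00579343) = √(0.000557786) = 0.02362.
z = (0.07798 − 0.11580)/0.02362 = -0.03782/0.02362 = -1.601.
p-value = P(Z > -1.601) ≈ 0.9454; since p > α = 0.02, fail to reject H₀.

z = -1.601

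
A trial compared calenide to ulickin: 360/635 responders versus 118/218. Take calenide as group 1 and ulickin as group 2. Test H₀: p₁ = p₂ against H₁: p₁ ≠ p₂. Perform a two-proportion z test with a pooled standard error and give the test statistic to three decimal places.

z = 0.658

p̂₁ = 360/635 = 0.56693, p̂₂ = 118/218 = 0.54128.
Pooled p̂ = (360+118)/(635+218) = 478/853 = 0.56038.
SE = √(p̂(1−p̂)(1/n₁+1/n₂)) = √(0.56038·0.43962·0.00616196) = √(0.00151803) = 0.03896.
z = (0.56693 − 0.54128)/0.03896 = 0.02565/0.03896 = 0.658.
Two-sided p-value ≈ 2·Φ(−0.658) = 0.5104.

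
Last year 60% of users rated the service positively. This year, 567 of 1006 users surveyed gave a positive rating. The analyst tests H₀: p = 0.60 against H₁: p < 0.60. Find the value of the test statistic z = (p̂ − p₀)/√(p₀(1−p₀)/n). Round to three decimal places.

z = -2.355

p̂ = 567/1006 = 0.56362.
Standard error under H₀: √(0.6×0.4/1006) = 0.01545.
z = (0.56362 − 0.6)/0.01545 = -0.03638/0.01545 = -2.355.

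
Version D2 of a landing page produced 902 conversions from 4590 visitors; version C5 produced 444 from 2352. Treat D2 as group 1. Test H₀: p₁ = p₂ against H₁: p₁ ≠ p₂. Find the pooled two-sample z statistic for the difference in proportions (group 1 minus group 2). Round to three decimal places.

p̂₁ = 902/4590 = 0.196514, p̂₂ = 444/2352 = 0.188776.
Pooled p̂ = (902+444)/(4590+2352) = 1346/6942 = 0.193892.
SE = √(0.156298 × 0.000643035) = 0.010025.
z = (0.196514 − 0.188776)/0.010025 = 0.007738/0.010025 = 0.772.
Two-sided p-value ≈ 2·Φ(−0.772) = 0.4402.

z = 0.772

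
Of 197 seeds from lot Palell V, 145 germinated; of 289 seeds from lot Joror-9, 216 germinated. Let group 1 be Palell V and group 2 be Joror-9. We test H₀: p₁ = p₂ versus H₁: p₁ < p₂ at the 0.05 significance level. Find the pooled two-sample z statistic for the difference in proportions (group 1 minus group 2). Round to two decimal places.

p̂₁ = 145/197 ≈ 0.7360, p̂₂ = 216/289 ≈ 0.7474.
Pooled p̂ = (145+216)/(197+289) = 361/486 = 0.7428.
SE = √(0.191049 × 0.00853635) = 0.0404.
z = (0.7360 − 0.7474)/0.0404 = -0.0114/0.0404 = -0.28.
p-value = P(Z < -0.281) ≈ 0.3892; since p > α = 0.05, fail to reject H₀.

z = -0.28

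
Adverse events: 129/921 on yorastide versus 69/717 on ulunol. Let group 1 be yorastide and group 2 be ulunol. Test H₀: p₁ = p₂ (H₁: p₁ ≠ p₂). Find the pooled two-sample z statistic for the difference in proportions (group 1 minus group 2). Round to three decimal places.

p̂₁ = 129/921 = 0.14007, p̂₂ = 69/717 = 0.09623.
Pooled p̂ = (129+69)/(921+717) = 198/1638 = 0.12088.
SE = √(p̂(1−p̂)(1/n₁+1/n₂)) = √(0.12088·0.87912·0.00248048) = √(0.000263594) = 0.01624.
z = (0.14007 − 0.09623)/0.01624 = 0.04384/0.01624 = 2.700.

z = 2.700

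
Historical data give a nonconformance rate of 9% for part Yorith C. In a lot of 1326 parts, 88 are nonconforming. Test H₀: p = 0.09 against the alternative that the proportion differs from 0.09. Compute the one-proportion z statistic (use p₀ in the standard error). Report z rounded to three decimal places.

p̂ = 88/1326 ≈ 0.066365.
SE = √(p₀(1−p₀)/n) = √(0.0819/1326) = 0.007859.
z = (0.066365 − 0.09)/0.007859 = -0.023635/0.007859 = -3.007.
Two-sided p-value ≈ 2·Φ(−3.007) = 0.0026.

z = -3.007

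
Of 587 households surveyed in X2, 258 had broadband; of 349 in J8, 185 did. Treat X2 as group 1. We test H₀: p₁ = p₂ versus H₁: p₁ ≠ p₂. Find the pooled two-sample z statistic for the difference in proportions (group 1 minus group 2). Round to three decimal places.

p̂₁ = 258/587 = 0.439523, p̂₂ = 185/349 = 0.530086.
Pooled p̂ = (258+185)/(587+349) = 443/936 = 0.473291.
SE = √(p̂(1−p̂)(1/n₁+1/n₂)) = √(0.473291·0.526709·0.00456891) = √(0.00113897) = 0.033749.
z = (0.439523 − 0.530086)/0.033749 = -0.090563/0.033749 = -2.683.
p-value = 2·P(Z > 2.683) ≈ 0.0073.

z = -2.683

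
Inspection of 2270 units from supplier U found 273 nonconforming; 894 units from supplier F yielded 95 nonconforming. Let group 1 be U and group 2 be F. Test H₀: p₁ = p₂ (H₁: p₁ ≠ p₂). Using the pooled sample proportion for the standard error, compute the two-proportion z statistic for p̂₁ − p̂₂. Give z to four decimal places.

z = 1.1060

p̂₁ = 273/2270 ≈ 0.1202643, p̂₂ = 95/894 ≈ 0.1062640.
Pooled p̂ = (273+95)/(2270+894) = 368/3164 = 0.1163085.
SE = √(p̂(1−p̂)(1/n₁+1/n₂)) = √(0.1163085·0.8836915·0.0015591) = √(0.000160245) = 0.0126588.
z = (0.1202643 − 0.1062640)/0.0126588 = 0.0140003/0.0126588 = 1.1060.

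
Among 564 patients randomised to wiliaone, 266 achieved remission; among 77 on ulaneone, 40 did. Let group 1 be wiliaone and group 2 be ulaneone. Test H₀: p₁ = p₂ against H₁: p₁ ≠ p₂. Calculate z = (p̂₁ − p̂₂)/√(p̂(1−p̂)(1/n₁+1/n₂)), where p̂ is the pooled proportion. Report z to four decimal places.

z = -0.7885

p̂₁ = 266/564 = 0.471631, p̂₂ = 40/77 = 0.519481.
Pooled p̂ = (266+40)/(564+77) = 306/641 = 0.477379.
SE = √(p̂(1−p̂)(1/n₁+1/n₂)) = √(0.477379·0.522621·0.0147601) = √(0.00368246) = 0.060683.
z = (0.471631 − 0.519481)/0.060683 = -0.047850/0.060683 = -0.7885.
p-value = 2·P(Z > 0.789) ≈ 0.4304.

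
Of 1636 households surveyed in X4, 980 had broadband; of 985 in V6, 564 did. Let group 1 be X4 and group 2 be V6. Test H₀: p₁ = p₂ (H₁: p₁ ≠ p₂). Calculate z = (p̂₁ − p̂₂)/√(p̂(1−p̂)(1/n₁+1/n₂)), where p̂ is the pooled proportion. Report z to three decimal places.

z = 1.332

p̂₁ = 980/1636 = 0.59902, p̂₂ = 564/985 = 0.57259.
Pooled p̂ = (980+564)/(1636+985) = 1544/2621 = 0.58909.
SE = √(p̂(1−p̂)(1/n₁+1/n₂)) = √(0.58909·0.41091·0.00162648) = √(0.00039371) = 0.01984.
z = (0.59902 − 0.57259)/0.01984 = 0.02643/0.01984 = 1.332.
p-value = 2·P(Z > 1.332) ≈ 0.1828.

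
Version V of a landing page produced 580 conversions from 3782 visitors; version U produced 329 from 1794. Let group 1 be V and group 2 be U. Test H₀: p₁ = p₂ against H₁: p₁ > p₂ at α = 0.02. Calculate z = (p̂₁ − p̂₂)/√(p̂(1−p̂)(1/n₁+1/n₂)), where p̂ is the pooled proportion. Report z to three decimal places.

p̂₁ = 580/3782 ≈ 0.15336, p̂₂ = 329/1794 ≈ 0.18339.
Pooled p̂ = (580+329)/(3782+1794) = 909/5576 = 0.16302.
SE = √(p̂(1−p̂)(1/n₁+1/n₂)) = √(0.16302·0.83698·0.000821824) = √(0.000112133) = 0.01059.
z = (0.15336 − 0.18339)/0.01059 = -0.03003/0.01059 = -2.836.
p-value = P(Z > -2.836) ≈ 0.9977; since p > α = 0.02, fail to reject H₀.

z = -2.836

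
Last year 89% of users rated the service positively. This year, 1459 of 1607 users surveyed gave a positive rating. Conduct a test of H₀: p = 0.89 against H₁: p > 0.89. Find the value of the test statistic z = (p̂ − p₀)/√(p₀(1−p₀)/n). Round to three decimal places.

z = 2.294

p̂ = 1459/1607 ≈ 0.907903.
Standard error under H₀: √(0.89×0.11/1607) = 0.007805.
z = (0.907903 − 0.89)/0.007805 = 0.017903/0.007805 = 2.294.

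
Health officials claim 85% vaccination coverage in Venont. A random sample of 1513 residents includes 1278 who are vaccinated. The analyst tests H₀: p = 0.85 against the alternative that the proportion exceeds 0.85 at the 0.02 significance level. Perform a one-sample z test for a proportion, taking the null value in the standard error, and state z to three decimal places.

z = -0.580

p̂ = 1278/1513 = 0.84468.
Under H₀, SE = √(0.85·0.15/1513) = √(8.42697e-05) = 0.00918.
z = (0.84468 − 0.85)/0.00918 = -0.00532/0.00918 = -0.580.
p-value = P(Z > -0.580) ≈ 0.7189, so at α = 0.02 we fail to reject H₀.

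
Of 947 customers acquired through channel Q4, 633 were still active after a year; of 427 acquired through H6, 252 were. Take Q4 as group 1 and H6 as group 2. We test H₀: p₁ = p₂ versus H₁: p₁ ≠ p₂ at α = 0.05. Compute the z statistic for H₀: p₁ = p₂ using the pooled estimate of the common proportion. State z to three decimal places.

z = 2.804

p̂₁ = 633/947 = 0.66843, p̂₂ = 252/427 = 0.59016.
Pooled p̂ = (633+252)/(947+427) = 885/1374 = 0.64410.
SE = √(p̂(1−p̂)(1/n₁+1/n₂)) = √(0.64410·0.35590·0.00339789) = √(0.00077891) = 0.02791.
z = (0.66843 − 0.59016)/0.02791 = 0.07827/0.02791 = 2.804.
Two-sided p-value ≈ 2·Φ(−2.804) = 0.0050, so at α = 0.05 we reject H₀.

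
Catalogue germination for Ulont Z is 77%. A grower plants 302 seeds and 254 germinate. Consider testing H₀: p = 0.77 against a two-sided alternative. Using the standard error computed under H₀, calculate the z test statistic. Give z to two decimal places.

p̂ = 254/302 ≈ 0.84106.
SE = √(p₀(1−p₀)/n) = √(0.1771/302) = 0.02422.
z = (0.84106 − 0.77)/0.02422 = 0.07106/0.02422 = 2.93.

z = 2.93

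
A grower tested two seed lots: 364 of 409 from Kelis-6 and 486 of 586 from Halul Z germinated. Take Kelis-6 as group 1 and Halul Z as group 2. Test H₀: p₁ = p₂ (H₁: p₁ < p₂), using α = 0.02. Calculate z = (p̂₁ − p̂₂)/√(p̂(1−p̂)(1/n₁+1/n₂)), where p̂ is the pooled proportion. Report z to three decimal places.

p̂₁ = 364/409 ≈ 0.88998, p̂₂ = 486/586 ≈ 0.82935.
Pooled p̂ = (364+486)/(409+586) = 850/995 = 0.85427.
SE = √(0.124492 × 0.00415147) = 0.02273.
z = (0.88998 − 0.82935)/0.02273 = 0.06063/0.02273 = 2.667.
p-value = P(Z < 2.667) ≈ 0.9962. With α = 0.02, fail to reject H₀.

z = 2.667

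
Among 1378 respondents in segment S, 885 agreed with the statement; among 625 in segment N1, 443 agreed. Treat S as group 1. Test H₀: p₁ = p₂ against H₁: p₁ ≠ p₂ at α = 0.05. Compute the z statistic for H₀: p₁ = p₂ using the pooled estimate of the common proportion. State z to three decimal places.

z = -2.920

p̂₁ = 885/1378 ≈ 0.642235, p̂₂ = 443/625 ≈ 0.708800.
Pooled p̂ = (885+443)/(1378+625) = 1328/2003 = 0.663005.
SE = √(0.223429 × 0.00232569) = 0.022795.
z = (0.642235 − 0.708800)/0.022795 = -0.066565/0.022795 = -2.920.
Two-sided p-value ≈ 2·Φ(−2.920) = 0.0035; since p < α = 0.05, reject H₀.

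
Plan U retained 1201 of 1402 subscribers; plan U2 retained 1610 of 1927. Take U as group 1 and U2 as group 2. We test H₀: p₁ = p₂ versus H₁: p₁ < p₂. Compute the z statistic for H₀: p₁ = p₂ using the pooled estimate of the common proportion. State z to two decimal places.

z = 1.66

p̂₁ = 1201/1402 = 0.8566, p̂₂ = 1610/1927 = 0.8355.
Pooled p̂ = (1201+1610)/(1402+1927) = 2811/3329 = 0.8444.
SE = √(0.13139 × 0.00123221) = 0.0127.
z = (0.8566 − 0.8355)/0.0127 = 0.0211/0.0127 = 1.66.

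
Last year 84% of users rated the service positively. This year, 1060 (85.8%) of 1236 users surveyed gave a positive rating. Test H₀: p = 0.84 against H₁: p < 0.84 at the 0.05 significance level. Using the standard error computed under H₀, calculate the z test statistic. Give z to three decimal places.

z = 1.688

p̂ = 1060/1236 ≈ 0.85761.
Under H₀, SE = √(0.84·0.16/1236) = √(0.000108738) = 0.01043.
z = (0.85761 − 0.84)/0.01043 = 0.01761/0.01043 = 1.688.
p-value = P(Z < 1.688) ≈ 0.9543, so at α = 0.05 we fail to reject H₀.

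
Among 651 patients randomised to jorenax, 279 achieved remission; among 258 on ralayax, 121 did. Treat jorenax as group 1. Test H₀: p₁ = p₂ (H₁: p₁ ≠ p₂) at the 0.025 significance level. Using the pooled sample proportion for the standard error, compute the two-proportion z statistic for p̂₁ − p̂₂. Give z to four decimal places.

p̂₁ = 279/651 ≈ 0.428571, p̂₂ = 121/258 ≈ 0.468992.
Pooled p̂ = (279+121)/(651+258) = 400/909 = 0.440044.
SE = √(p̂(1−p̂)(1/n₁+1/n₂)) = √(0.440044·0.559956·0.00541207) = √(0.00133356) = 0.036518.
z = (0.428571 − 0.468992)/0.036518 = -0.040421/0.036518 = -1.1069.
Two-sided p-value ≈ 2·Φ(−1.107) = 0.2683, so at α = 0.025 we fail to reject H₀.

z = -1.1069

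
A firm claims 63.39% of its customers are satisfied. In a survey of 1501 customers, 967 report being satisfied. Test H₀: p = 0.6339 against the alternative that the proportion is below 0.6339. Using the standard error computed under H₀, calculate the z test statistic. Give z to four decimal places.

z = 0.8313

p̂ = 967/1501 = 0.644237.
Under H₀, SE = √(0.6339·0.3661/1501) = √(0.000154611) = 0.012434.
z = (0.644237 − 0.6339)/0.012434 = 0.010337/0.012434 = 0.8313.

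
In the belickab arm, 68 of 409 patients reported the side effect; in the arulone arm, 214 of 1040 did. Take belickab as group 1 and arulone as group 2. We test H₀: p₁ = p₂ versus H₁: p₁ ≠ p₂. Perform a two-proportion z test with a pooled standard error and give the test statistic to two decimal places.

z = -1.71

p̂₁ = 68/409 ≈ 0.1663, p̂₂ = 214/1040 ≈ 0.2058.
Pooled p̂ = (68+214)/(409+1040) = 282/1449 = 0.1946.
SE = √(p̂(1−p̂)(1/n₁+1/n₂)) = √(0.1946·0.8054·0.00340653) = √(0.000533943) = 0.0231.
z = (0.1663 − 0.2058)/0.0231 = -0.0395/0.0231 = -1.71.
p-value = 2·P(Z > 1.710) ≈ 0.0873.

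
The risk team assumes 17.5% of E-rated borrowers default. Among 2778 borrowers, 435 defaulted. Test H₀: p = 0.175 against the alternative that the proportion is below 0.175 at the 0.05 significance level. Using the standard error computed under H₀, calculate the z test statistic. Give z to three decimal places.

p̂ = 435/2778 = 0.156587.
SE = √(p₀(1−p₀)/n) = √(0.14437/2778) = 0.007209.
z = (0.156587 − 0.175)/0.007209 = -0.018413/0.007209 = -2.554.
p-value = P(Z < -2.554) ≈ 0.0053, so at α = 0.05 we reject H₀.

z = -2.554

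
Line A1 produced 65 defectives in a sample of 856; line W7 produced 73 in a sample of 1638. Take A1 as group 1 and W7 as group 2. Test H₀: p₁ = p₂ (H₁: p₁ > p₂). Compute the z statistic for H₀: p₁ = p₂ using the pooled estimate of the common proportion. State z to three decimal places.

p̂₁ = 65/856 = 0.07593, p̂₂ = 73/1638 = 0.04457.
Pooled p̂ = (65+73)/(856+1638) = 138/2494 = 0.05533.
SE = √(p̂(1−p̂)(1/n₁+1/n₂)) = √(0.05533·0.94467·0.00177872) = √(9.29759e-05) = 0.00964.
z = (0.07593 − 0.04457)/0.00964 = 0.03136/0.00964 = 3.253.

z = 3.253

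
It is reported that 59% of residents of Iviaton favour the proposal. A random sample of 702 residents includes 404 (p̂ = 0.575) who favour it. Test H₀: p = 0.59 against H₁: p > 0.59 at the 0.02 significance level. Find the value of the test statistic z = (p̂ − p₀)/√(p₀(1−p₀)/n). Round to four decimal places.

z = -0.7812

p̂ = 404/702 ≈ 0.575499.
Standard error under H₀: √(0.59×0.41/702) = 0.018563.
z = (0.575499 − 0.59)/0.018563 = -0.014501/0.018563 = -0.7812.
p-value = P(Z > -0.781) ≈ 0.7827. With α = 0.02, fail to reject H₀.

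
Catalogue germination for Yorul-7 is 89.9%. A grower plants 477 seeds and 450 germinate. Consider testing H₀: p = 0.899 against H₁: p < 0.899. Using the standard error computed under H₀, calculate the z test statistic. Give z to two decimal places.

z = 3.22

p̂ = 450/477 ≈ 0.9434.
Under H₀, SE = √(0.899·0.101/477) = √(0.000190354) = 0.0138.
z = (0.9434 − 0.899)/0.0138 = 0.0444/0.0138 = 3.22.
p-value = P(Z < 3.218) ≈ 0.9994.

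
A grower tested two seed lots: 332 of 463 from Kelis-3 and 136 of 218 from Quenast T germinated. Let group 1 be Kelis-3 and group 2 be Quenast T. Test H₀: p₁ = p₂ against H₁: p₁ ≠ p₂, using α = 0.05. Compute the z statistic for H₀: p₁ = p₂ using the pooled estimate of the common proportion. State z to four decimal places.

z = 2.4476

p̂₁ = 332/463 ≈ 0.717063, p̂₂ = 136/218 ≈ 0.623853.
Pooled p̂ = (332+136)/(463+218) = 468/681 = 0.687225.
SE = √(p̂(1−p̂)(1/n₁+1/n₂)) = √(0.687225·0.312775·0.00674698) = √(0.00145024) = 0.038082.
z = (0.717063 − 0.623853)/0.038082 = 0.093210/0.038082 = 2.4476.
p-value = 2·P(Z > 2.448) ≈ 0.0144. With α = 0.05, reject H₀.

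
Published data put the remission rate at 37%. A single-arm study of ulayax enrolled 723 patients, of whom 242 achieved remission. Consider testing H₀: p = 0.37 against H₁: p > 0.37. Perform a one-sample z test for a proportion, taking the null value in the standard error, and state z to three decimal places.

z = -1.965

p̂ = 242/723 = 0.334716.
Standard error under H₀: √(0.37×0.63/723) = 0.017956.
z = (0.334716 − 0.37)/0.017956 = -0.035284/0.017956 = -1.965.
p-value = P(Z > -1.965) ≈ 0.9753.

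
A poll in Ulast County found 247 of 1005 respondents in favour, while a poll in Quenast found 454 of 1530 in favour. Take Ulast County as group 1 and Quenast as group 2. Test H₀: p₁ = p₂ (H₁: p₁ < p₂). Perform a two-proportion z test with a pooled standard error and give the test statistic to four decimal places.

p̂₁ = 247/1005 ≈ 0.245771, p̂₂ = 454/1530 ≈ 0.296732.
Pooled p̂ = (247+454)/(1005+1530) = 701/2535 = 0.276529.
SE = √(p̂(1−p̂)(1/n₁+1/n₂)) = √(0.276529·0.723471·0.00164862) = √(0.000329824) = 0.018161.
z = (0.245771 − 0.296732)/0.018161 = -0.050961/0.018161 = -2.8061.
p-value = P(Z < -2.806) ≈ 0.0025.

z = -2.8061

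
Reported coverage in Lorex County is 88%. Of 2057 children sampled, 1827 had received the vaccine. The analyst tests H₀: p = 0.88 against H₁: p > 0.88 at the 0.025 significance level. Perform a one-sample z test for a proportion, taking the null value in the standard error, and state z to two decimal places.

z = 1.14

p̂ = 1827/2057 ≈ 0.8882.
Under H₀, SE = √(0.88·0.12/2057) = √(5.13369e-05) = 0.0072.
z = (0.8882 − 0.88)/0.0072 = 0.0082/0.0072 = 1.14.
p-value = P(Z > 1.143) ≈ 0.1266, so at α = 0.025 we fail to reject H₀.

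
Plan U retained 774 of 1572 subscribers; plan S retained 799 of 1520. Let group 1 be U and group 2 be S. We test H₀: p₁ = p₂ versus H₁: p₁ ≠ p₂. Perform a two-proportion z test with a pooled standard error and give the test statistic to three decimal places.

z = -1.851

p̂₁ = 774/1572 = 0.492366, p̂₂ = 799/1520 = 0.525658.
Pooled p̂ = (774+799)/(1572+1520) = 1573/3092 = 0.508732.
SE = √(p̂(1−p̂)(1/n₁+1/n₂)) = √(0.508732·0.491268·0.00129403) = √(0.000323408) = 0.017984.
z = (0.492366 − 0.525658)/0.017984 = -0.033292/0.017984 = -1.851.
p-value = 2·P(Z > 1.851) ≈ 0.0641.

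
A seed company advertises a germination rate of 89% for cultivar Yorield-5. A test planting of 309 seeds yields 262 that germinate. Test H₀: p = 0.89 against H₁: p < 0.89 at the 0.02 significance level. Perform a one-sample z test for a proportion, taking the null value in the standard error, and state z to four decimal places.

z = -2.3654

p̂ = 262/309 ≈ 0.847896.
Under H₀, SE = √(0.89·0.11/309) = √(0.000316828) = 0.017800.
z = (0.847896 − 0.89)/0.017800 = -0.042104/0.017800 = -2.3654.
p-value = P(Z < -2.365) ≈ 0.0090, so at α = 0.02 we reject H₀.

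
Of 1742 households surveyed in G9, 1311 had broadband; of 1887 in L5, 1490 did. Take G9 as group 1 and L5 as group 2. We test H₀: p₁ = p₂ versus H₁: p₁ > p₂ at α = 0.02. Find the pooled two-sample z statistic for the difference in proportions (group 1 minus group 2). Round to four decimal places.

p̂₁ = 1311/1742 ≈ 0.7525832, p̂₂ = 1490/1887 ≈ 0.7896131.
Pooled p̂ = (1311+1490)/(1742+1887) = 2801/3629 = 0.7718380.
SE = √(0.176104 × 0.00110399) = 0.0139434.
z = (0.7525832 − 0.7896131)/0.0139434 = -0.0370299/0.0139434 = -2.6557.
p-value = P(Z > -2.656) ≈ 0.9960; since p > α = 0.02, fail to reject H₀.

z = -2.6557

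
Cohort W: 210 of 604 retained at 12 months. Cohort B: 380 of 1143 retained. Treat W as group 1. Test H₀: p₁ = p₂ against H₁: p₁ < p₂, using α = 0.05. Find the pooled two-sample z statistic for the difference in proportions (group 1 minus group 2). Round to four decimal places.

z = 0.6399

p̂₁ = 210/604 ≈ 0.347682, p̂₂ = 380/1143 ≈ 0.332458.
Pooled p̂ = (210+380)/(604+1143) = 590/1747 = 0.337722.
SE = √(0.223666 × 0.00253052) = 0.023791.
z = (0.347682 − 0.332458)/0.023791 = 0.015224/0.023791 = 0.6399.
p-value = P(Z < 0.640) ≈ 0.7389, so at α = 0.05 we fail to reject H₀.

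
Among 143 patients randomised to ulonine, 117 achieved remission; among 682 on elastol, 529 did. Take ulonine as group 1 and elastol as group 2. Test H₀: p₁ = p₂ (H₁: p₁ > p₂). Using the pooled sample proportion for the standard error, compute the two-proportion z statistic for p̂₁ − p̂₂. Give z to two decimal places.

p̂₁ = 117/143 = 0.8182, p̂₂ = 529/682 = 0.7757.
Pooled p̂ = (117+529)/(143+682) = 646/825 = 0.7830.
SE = √(0.169894 × 0.00845928) = 0.0379.
z = (0.8182 − 0.7757)/0.0379 = 0.0425/0.0379 = 1.12.

z = 1.12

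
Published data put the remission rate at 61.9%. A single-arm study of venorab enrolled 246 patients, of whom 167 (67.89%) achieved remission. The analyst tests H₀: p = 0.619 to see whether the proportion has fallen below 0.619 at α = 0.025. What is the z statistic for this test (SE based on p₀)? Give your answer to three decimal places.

z = 1.933

p̂ = 167/246 ≈ 0.67886.
Standard error under H₀: √(0.619×0.381/246) = 0.03096.
z = (0.67886 − 0.619)/0.03096 = 0.05986/0.03096 = 1.933.
p-value = P(Z < 1.933) ≈ 0.9734. With α = 0.025, fail to reject H₀.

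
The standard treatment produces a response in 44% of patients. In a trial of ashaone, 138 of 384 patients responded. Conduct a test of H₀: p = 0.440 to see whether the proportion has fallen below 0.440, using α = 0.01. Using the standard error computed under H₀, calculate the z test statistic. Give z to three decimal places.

z = -3.183

p̂ = 138/384 = 0.35938.
SE = √(p₀(1−p₀)/n) = √(0.2464/384) = 0.02533.
z = (0.35938 − 0.44)/0.02533 = -0.08062/0.02533 = -3.183.
p-value = P(Z < -3.183) ≈ 0.0007, so at α = 0.01 we reject H₀.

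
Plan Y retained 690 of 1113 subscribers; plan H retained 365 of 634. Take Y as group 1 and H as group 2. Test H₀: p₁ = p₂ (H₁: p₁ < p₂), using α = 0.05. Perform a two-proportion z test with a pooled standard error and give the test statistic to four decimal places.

p̂₁ = 690/1113 ≈ 0.6199461, p̂₂ = 365/634 ≈ 0.5757098.
Pooled p̂ = (690+365)/(1113+634) = 1055/1747 = 0.6038924.
SE = √(0.239206 × 0.00247576) = 0.0243355.
z = (0.6199461 − 0.5757098)/0.0243355 = 0.0442363/0.0243355 = 1.8178.
p-value = P(Z < 1.818) ≈ 0.9655; since p > α = 0.05, fail to reject H₀.

z = 1.8178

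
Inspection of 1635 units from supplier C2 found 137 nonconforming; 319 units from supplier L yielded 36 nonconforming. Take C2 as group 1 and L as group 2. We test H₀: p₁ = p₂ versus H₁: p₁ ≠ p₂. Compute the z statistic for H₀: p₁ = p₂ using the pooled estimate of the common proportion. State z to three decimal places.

p̂₁ = 137/1635 ≈ 0.08379, p̂₂ = 36/319 ≈ 0.11285.
Pooled p̂ = (137+36)/(1635+319) = 173/1954 = 0.08854.
SE = √(0.0806977 × 0.00374642) = 0.01739.
z = (0.08379 − 0.11285)/0.01739 = -0.02906/0.01739 = -1.671.

z = -1.671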